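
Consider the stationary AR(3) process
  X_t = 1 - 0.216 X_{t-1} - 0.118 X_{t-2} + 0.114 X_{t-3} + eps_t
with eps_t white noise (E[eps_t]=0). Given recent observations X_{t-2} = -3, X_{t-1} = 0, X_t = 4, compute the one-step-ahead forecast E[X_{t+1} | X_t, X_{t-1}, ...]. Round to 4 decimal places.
E[X_{t+1} \mid \mathcal F_t] = -0.2060

For an AR(p) model X_t = c + sum_i phi_i X_{t-i} + eps_t, the
one-step-ahead conditional mean is
  E[X_{t+1} | X_t, ...] = c + sum_i phi_i X_{t+1-i}.
Substitute known values:
  E[X_{t+1} | ...] = 1 + (-0.216) * (4) + (-0.118) * (0) + (0.114) * (-3)
                   = -0.2060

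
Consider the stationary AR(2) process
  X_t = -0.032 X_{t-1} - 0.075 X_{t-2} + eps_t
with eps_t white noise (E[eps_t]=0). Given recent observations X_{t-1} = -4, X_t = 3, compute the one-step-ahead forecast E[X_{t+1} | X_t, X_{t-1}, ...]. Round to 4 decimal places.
E[X_{t+1} \mid \mathcal F_t] = 0.2040

For an AR(p) model X_t = c + sum_i phi_i X_{t-i} + eps_t, the
one-step-ahead conditional mean is
  E[X_{t+1} | X_t, ...] = c + sum_i phi_i X_{t+1-i}.
Substitute known values:
  E[X_{t+1} | ...] = (-0.032) * (3) + (-0.075) * (-4)
                   = 0.2040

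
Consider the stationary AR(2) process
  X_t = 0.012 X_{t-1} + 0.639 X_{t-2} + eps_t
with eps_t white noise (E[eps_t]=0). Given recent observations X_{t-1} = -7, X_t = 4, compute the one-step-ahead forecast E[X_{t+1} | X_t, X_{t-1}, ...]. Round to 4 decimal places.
E[X_{t+1} \mid \mathcal F_t] = -4.4250

For an AR(p) model X_t = c + sum_i phi_i X_{t-i} + eps_t, the
one-step-ahead conditional mean is
  E[X_{t+1} | X_t, ...] = c + sum_i phi_i X_{t+1-i}.
Substitute known values:
  E[X_{t+1} | ...] = (0.012) * (4) + (0.639) * (-7)
                   = -4.4250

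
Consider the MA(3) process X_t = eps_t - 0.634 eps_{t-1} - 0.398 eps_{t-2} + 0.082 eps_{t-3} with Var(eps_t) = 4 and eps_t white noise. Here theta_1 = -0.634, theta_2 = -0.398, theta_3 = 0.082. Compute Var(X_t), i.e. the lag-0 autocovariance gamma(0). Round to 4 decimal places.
\gamma(0) = 6.2683

For an MA(q) process X_t = eps_t + sum_i theta_i eps_{t-i} with
Var(eps_t) = sigma^2, the variance is
  gamma(0) = sigma^2 * (1 + sum_i theta_i^2).
  sum_i theta_i^2 = (-0.634)^2 + (-0.398)^2 + (0.082)^2 = 0.401956 + 0.158404 + 0.006724 = 0.567084.
  gamma(0) = 4 * (1 + 0.567084) = 4 * 1.567084 = 6.268336, which rounds to 6.2683.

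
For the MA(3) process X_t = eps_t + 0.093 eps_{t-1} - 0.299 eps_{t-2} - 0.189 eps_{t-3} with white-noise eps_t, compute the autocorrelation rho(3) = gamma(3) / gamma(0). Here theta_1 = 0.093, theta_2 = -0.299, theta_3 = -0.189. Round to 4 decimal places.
\rho(3) = -0.1667

For an MA(q) process with theta_0 = 1, the autocovariance is
  gamma(k) = sigma^2 * sum_{i=0..q-k} theta_i * theta_{i+k},
and rho(k) = gamma(k) / gamma(0). Sigma^2 cancels.
  numerator   = (1)*(-0.189) = -0.189.
  denominator = (1)^2 + (0.093)^2 + (-0.299)^2 + (-0.189)^2 = 1.133771.
  rho(3) = -0.189 / 1.133771 = -0.1667.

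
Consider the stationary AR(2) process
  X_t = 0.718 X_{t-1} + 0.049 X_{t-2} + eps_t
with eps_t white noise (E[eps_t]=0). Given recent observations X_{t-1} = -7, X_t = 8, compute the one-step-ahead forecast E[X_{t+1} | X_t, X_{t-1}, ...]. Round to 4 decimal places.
E[X_{t+1} \mid \mathcal F_t] = 5.4010

For an AR(p) model X_t = c + sum_i phi_i X_{t-i} + eps_t, the
one-step-ahead conditional mean is
  E[X_{t+1} | X_t, ...] = c + sum_i phi_i X_{t+1-i}.
Substitute known values:
  E[X_{t+1} | ...] = (0.718) * (8) + (0.049) * (-7)
                   = 5.4010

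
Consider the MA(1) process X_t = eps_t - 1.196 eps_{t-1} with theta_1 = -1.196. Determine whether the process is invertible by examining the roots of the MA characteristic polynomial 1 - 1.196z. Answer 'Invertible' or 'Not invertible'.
\text{Not invertible}

The MA(q) characteristic polynomial is P(z) = 1 - 1.196z.
Invertibility requires all roots to lie outside the unit circle, i.e. |z| > 1 for every root.
This is linear in z: 1 + (-1.196) z = 0  =>  z = -1/(-1.196) = 0.83612,  |z| = 0.83612.
Moduli of all roots: 0.8361.
All moduli strictly greater than 1? No.
Verdict: Not invertible.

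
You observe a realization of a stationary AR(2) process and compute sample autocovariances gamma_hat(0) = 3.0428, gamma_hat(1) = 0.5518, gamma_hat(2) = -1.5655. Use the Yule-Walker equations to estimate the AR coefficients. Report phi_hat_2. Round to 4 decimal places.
\hat\phi_{2} = -0.5660

The Yule-Walker equations for an AR(p) process read, in matrix form,
  Gamma_p phi = r_p,   with   (Gamma_p)_{ij} = gamma(|i - j|),
                       (r_p)_i = gamma(i),   i,j = 1..p.
Substitute the sample gammas (Toeplitz matrix and right-hand side of size 2):
  Gamma_p = [[3.0428, 0.5518], [0.5518, 3.0428]]
  r_p     = [0.5518, -1.5655]
Written out:
  3.0428 phi_1 + 0.5518 phi_2 = 0.5518
  0.5518 phi_1 + 3.0428 phi_2 = -1.5655
Solve by Cramer's rule:
  det = gamma(0)^2 - gamma(1)^2 = (3.0428)^2 - (0.5518)^2 = 9.25863184 - 0.30448324 = 8.9541486
  phi_hat_1 = [gamma(1) gamma(0) - gamma(1) gamma(2)] / det = [(0.5518)(3.0428) - (0.5518)(-1.5655)] / 8.9541486 = 2.54285994 / 8.9541486 = 0.284
  phi_hat_2 = [gamma(0) gamma(2) - gamma(1)^2] / det = [(3.0428)(-1.5655) - (0.5518)^2] / 8.9541486 = -5.06798664 / 8.9541486 = -0.566
So phi_hat = [0.2840, -0.5660].
Therefore phi_hat_2 = -0.5660.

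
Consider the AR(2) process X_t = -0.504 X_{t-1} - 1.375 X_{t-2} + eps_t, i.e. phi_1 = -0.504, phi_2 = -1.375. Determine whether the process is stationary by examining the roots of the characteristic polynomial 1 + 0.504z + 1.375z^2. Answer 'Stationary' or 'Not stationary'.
\text{Not stationary}

The AR(p) characteristic polynomial is P(z) = 1 + 0.504z + 1.375z^2.
Stationarity requires all roots to lie outside the unit circle, i.e. |z| > 1 for every root.
Set 1 + (0.504) z + (1.375) z^2 = 0, i.e. a z^2 + b z + c = 0 with a = 1.375, b = 0.504, c = 1.
Discriminant D = b^2 - 4ac = (0.504)^2 - 4*(1.375)*1 = 0.254016 - (5.5) = -5.245984.
D < 0, so the roots are the complex-conjugate pair z = (-b +/- i sqrt(-D)) / (2a) = -0.1833 +/- 0.8329i.
For a conjugate pair |z|^2 = z * conj(z) = (product of roots) = c/a = 1/(1.375) = 0.727273, so |z| = sqrt(0.727273) = 0.8528 for both roots.
Moduli of all roots: 0.8528, 0.8528.
All moduli strictly greater than 1? No.
Verdict: Not stationary.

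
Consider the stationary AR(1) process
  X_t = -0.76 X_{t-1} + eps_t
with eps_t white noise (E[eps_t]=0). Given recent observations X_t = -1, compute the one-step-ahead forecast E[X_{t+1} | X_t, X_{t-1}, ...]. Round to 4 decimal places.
E[X_{t+1} \mid \mathcal F_t] = 0.7600

For an AR(p) model X_t = c + sum_i phi_i X_{t-i} + eps_t, the
one-step-ahead conditional mean is
  E[X_{t+1} | X_t, ...] = c + sum_i phi_i X_{t+1-i}.
Substitute known values:
  E[X_{t+1} | ...] = (-0.76) * (-1)
                   = 0.7600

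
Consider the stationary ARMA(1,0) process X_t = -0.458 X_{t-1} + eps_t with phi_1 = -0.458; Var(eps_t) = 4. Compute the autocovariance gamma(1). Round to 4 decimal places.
\gamma(1) = -2.3183

Multiply the model equation by X_{t-k} and take expectations. With theta_0 = psi_0 = 1 and psi_j the MA(infinity) weights, this gives
  gamma(k) - sum_i phi_i gamma(k-i) = c_k,
  c_k = sigma^2 * sum_{j=k..q} theta_j psi_{j-k}   (c_k = 0 for k > q),
using gamma(-m) = gamma(m).
Pure AR (q = 0): c_0 = sigma^2 = 4, c_k = 0 for k >= 1.
Equations for k = 0 and k = 1 (AR order 1):
  gamma(0) = phi_1 gamma(1) + c_0
  gamma(1) = phi_1 gamma(0) + c_1
Substituting the second into the first: gamma(0) (1 - phi_1^2) = c_0 + phi_1 c_1, so
  gamma(0) = c_0 / (1 - phi_1^2) = 4 / (1 - (-0.458)^2) = 4 / 0.790236 = 5.061779.
  gamma(1) = phi_1 gamma(0) = (-0.458)(5.061779) = -2.318295.
Therefore gamma(1) = -2.3183 (to 4 decimal places).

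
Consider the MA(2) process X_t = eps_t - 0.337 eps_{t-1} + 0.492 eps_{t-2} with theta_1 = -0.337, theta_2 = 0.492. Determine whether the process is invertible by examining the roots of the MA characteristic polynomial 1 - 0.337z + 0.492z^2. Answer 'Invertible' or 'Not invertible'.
\text{Invertible}

The MA(q) characteristic polynomial is P(z) = 1 - 0.337z + 0.492z^2.
Invertibility requires all roots to lie outside the unit circle, i.e. |z| > 1 for every root.
Set 1 + (-0.337) z + (0.492) z^2 = 0, i.e. a z^2 + b z + c = 0 with a = 0.492, b = -0.337, c = 1.
Discriminant D = b^2 - 4ac = (-0.337)^2 - 4*(0.492)*1 = 0.113569 - (1.968) = -1.854431.
D < 0, so the roots are the complex-conjugate pair z = (-b +/- i sqrt(-D)) / (2a) = 0.3425 +/- 1.3839i.
For a conjugate pair |z|^2 = z * conj(z) = (product of roots) = c/a = 1/(0.492) = 2.03252, so |z| = sqrt(2.03252) = 1.4257 for both roots.
Moduli of all roots: 1.4257, 1.4257.
All moduli strictly greater than 1? Yes.
Verdict: Invertible.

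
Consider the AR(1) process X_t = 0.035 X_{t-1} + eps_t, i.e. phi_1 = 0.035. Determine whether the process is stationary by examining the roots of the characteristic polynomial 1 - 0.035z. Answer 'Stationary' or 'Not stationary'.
\text{Stationary}

The AR(p) characteristic polynomial is P(z) = 1 - 0.035z.
Stationarity requires all roots to lie outside the unit circle, i.e. |z| > 1 for every root.
This is linear in z: 1 + (-0.035) z = 0  =>  z = -1/(-0.035) = 28.571429,  |z| = 28.571429.
Moduli of all roots: 28.5714.
All moduli strictly greater than 1? Yes.
Verdict: Stationary.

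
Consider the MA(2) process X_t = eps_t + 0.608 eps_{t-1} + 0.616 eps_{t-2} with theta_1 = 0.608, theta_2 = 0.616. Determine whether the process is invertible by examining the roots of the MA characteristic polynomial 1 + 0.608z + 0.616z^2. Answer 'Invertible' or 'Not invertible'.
\text{Invertible}

The MA(q) characteristic polynomial is P(z) = 1 + 0.608z + 0.616z^2.
Invertibility requires all roots to lie outside the unit circle, i.e. |z| > 1 for every root.
Set 1 + (0.608) z + (0.616) z^2 = 0, i.e. a z^2 + b z + c = 0 with a = 0.616, b = 0.608, c = 1.
Discriminant D = b^2 - 4ac = (0.608)^2 - 4*(0.616)*1 = 0.369664 - (2.464) = -2.094336.
D < 0, so the roots are the complex-conjugate pair z = (-b +/- i sqrt(-D)) / (2a) = -0.4935 +/- 1.1747i.
For a conjugate pair |z|^2 = z * conj(z) = (product of roots) = c/a = 1/(0.616) = 1.623377, so |z| = sqrt(1.623377) = 1.2741 for both roots.
Moduli of all roots: 1.2741, 1.2741.
All moduli strictly greater than 1? Yes.
Verdict: Invertible.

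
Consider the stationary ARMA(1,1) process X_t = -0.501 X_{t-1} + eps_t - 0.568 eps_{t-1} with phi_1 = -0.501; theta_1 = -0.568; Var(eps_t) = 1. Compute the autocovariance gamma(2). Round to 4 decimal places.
\gamma(2) = 0.9185

Multiply the model equation by X_{t-k} and take expectations. With theta_0 = psi_0 = 1 and psi_j the MA(infinity) weights, this gives
  gamma(k) - sum_i phi_i gamma(k-i) = c_k,
  c_k = sigma^2 * sum_{j=k..q} theta_j psi_{j-k}   (c_k = 0 for k > q),
using gamma(-m) = gamma(m).
psi-weights needed (psi_j = theta_j + sum_i phi_i psi_{j-i}):
  psi_1 = theta_1 + phi_1 = -0.568 + (-0.501) = -1.069
Right-hand sides:
  c_0 = sigma^2 (1 + theta_1 psi_1) = 1 * (1 + (-0.568)(-1.069)) = 1 * 1.607192 = 1.607192
  c_1 = sigma^2 theta_1 = 1 * (-0.568) = -0.568
  c_2 = 0
Equations for k = 0 and k = 1 (AR order 1):
  gamma(0) = phi_1 gamma(1) + c_0
  gamma(1) = phi_1 gamma(0) + c_1
Substituting the second into the first: gamma(0) (1 - phi_1^2) = c_0 + phi_1 c_1, so
  gamma(0) = (c_0 + phi_1 c_1) / (1 - phi_1^2) = (1.607192 + (-0.501)(-0.568)) / (1 - (-0.501)^2) = 1.89176 / 0.748999 = 2.525718.
  gamma(1) = phi_1 gamma(0) + c_1 = (-0.501)(2.525718) + (-0.568) = -1.833385.
For k = 2 (> q): gamma(2) = phi_1 gamma(1) = (-0.501)(-1.833385) = 0.918526.
Therefore gamma(2) = 0.9185 (to 4 decimal places).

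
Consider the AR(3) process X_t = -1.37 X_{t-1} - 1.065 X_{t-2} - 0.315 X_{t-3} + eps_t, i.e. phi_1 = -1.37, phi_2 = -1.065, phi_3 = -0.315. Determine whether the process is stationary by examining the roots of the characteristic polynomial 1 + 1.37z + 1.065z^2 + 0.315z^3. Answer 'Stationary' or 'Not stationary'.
\text{Stationary}

The AR(p) characteristic polynomial is P(z) = 1 + 1.37z + 1.065z^2 + 0.315z^3.
Stationarity requires all roots to lie outside the unit circle, i.e. |z| > 1 for every root.
Degree 3: look for a simple real root z0 first, then factor out (1 - z/z0) and solve the remaining quadratic.
Testing z0 = -2: P(-2) = 1 + (1.37)(-2) + (1.065)(-2)^2 + (0.315)(-2)^3
  = 1 + (-2.74) + (4.26) + (-2.52) = 0.  So z_0 = -2 is a root, |z_0| = 2.
Divide out the factor (1 + 0.5 z) = (1 - z/z0) (since 1/z0 = -0.5):
  P(z) = (1 + 0.5 z)(1 + (0.87) z + (0.63) z^2)
  [check: z-coef 0.87 - (-0.5) = 1.37; z^2-coef 0.63 - (-0.5)(0.87) = 1.065; z^3-coef -(-0.5)(0.63) = 0.315.]
Remaining roots from the quadratic factor 1 + (0.87) z + (0.63) z^2:
  Set 1 + (0.87) z + (0.63) z^2 = 0, i.e. a z^2 + b z + c = 0 with a = 0.63, b = 0.87, c = 1.
  Discriminant D = b^2 - 4ac = (0.87)^2 - 4*(0.63)*1 = 0.7569 - (2.52) = -1.7631.
  D < 0, so the roots are the complex-conjugate pair z = (-b +/- i sqrt(-D)) / (2a) = -0.6905 +/- 1.0538i.
  For a conjugate pair |z|^2 = z * conj(z) = (product of roots) = c/a = 1/(0.63) = 1.587302, so |z| = sqrt(1.587302) = 1.2599 for both roots.
Moduli of all roots: 2.0000, 1.2599, 1.2599.
All moduli strictly greater than 1? Yes.
Verdict: Stationary.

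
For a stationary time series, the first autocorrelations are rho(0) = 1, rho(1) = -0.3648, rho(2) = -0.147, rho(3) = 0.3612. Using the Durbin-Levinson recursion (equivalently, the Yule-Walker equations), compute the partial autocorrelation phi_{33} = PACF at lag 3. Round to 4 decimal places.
\phi_{33} = 0.2220

The PACF at lag k is phi_{kk}, the last component of the solution
to the Yule-Walker system G_k phi = r_k where
  (G_k)_{ij} = rho(|i - j|), (r_k)_i = rho(i), i,j = 1..k.
Equivalently, Durbin-Levinson gives phi_{kk} iteratively:
  phi_{11} = rho(1)
  phi_{kk} = [rho(k) - sum_{j=1..k-1} phi_{k-1,j} rho(k-j)]
            / [1 - sum_{j=1..k-1} phi_{k-1,j} rho(j)],
  phi_{k,j} = phi_{k-1,j} - phi_{kk} phi_{k-1,k-j},  j = 1..k-1.
Step k = 1:
  phi_11 = rho(1) = -0.3648.
Step k = 2:
  phi_22 = [rho(2) - phi_11 rho(1)] / [1 - phi_11 rho(1)] = [-0.147 - (-0.3648)(-0.3648)] / [1 - (-0.3648)(-0.3648)]
         = -0.28007904 / 0.86692096 = -0.323073.
  Update: phi_21 = phi_11 - phi_22 phi_11 = -0.3648 - (-0.323073)(-0.3648) = -0.482657.
Step k = 3:
  phi_33 = [rho(3) - phi_21 rho(2) - phi_22 rho(1)] / [1 - phi_21 rho(1) - phi_22 rho(2)]
    numerator   = 0.3612 - (-0.482657)(-0.147) - (-0.323073)(-0.3648) = 0.17239225
    denominator = 1 - (-0.482657)(-0.3648) - (-0.323073)(-0.147) = 0.77643489
  phi_33 = 0.17239225 / 0.77643489 = 0.222.
Therefore phi_{33} = 0.2220.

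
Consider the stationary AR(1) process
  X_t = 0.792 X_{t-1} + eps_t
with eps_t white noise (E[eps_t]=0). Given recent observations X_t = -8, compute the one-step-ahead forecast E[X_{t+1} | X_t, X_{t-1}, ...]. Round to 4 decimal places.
E[X_{t+1} \mid \mathcal F_t] = -6.3360

For an AR(p) model X_t = c + sum_i phi_i X_{t-i} + eps_t, the
one-step-ahead conditional mean is
  E[X_{t+1} | X_t, ...] = c + sum_i phi_i X_{t+1-i}.
Substitute known values:
  E[X_{t+1} | ...] = (0.792) * (-8)
                   = -6.3360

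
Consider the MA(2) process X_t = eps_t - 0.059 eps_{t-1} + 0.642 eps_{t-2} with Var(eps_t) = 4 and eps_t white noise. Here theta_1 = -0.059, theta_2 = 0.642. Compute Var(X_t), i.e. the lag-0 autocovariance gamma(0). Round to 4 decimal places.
\gamma(0) = 5.6626

For an MA(q) process X_t = eps_t + sum_i theta_i eps_{t-i} with
Var(eps_t) = sigma^2, the variance is
  gamma(0) = sigma^2 * (1 + sum_i theta_i^2).
  sum_i theta_i^2 = (-0.059)^2 + (0.642)^2 = 0.003481 + 0.412164 = 0.415645.
  gamma(0) = 4 * (1 + 0.415645) = 4 * 1.415645 = 5.66258, which rounds to 5.6626.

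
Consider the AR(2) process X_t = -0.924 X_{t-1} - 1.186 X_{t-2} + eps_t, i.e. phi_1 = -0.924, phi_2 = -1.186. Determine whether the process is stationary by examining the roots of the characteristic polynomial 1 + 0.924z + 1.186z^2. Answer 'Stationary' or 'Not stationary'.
\text{Not stationary}

The AR(p) characteristic polynomial is P(z) = 1 + 0.924z + 1.186z^2.
Stationarity requires all roots to lie outside the unit circle, i.e. |z| > 1 for every root.
Set 1 + (0.924) z + (1.186) z^2 = 0, i.e. a z^2 + b z + c = 0 with a = 1.186, b = 0.924, c = 1.
Discriminant D = b^2 - 4ac = (0.924)^2 - 4*(1.186)*1 = 0.853776 - (4.744) = -3.890224.
D < 0, so the roots are the complex-conjugate pair z = (-b +/- i sqrt(-D)) / (2a) = -0.3895 +/- 0.8315i.
For a conjugate pair |z|^2 = z * conj(z) = (product of roots) = c/a = 1/(1.186) = 0.84317, so |z| = sqrt(0.84317) = 0.9182 for both roots.
Moduli of all roots: 0.9182, 0.9182.
All moduli strictly greater than 1? No.
Verdict: Not stationary.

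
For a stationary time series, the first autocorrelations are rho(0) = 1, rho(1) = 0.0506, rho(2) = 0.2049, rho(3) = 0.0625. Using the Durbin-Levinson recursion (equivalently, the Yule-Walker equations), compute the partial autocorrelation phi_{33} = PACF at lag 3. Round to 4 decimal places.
\phi_{33} = 0.0460

The PACF at lag k is phi_{kk}, the last component of the solution
to the Yule-Walker system G_k phi = r_k where
  (G_k)_{ij} = rho(|i - j|), (r_k)_i = rho(i), i,j = 1..k.
Equivalently, Durbin-Levinson gives phi_{kk} iteratively:
  phi_{11} = rho(1)
  phi_{kk} = [rho(k) - sum_{j=1..k-1} phi_{k-1,j} rho(k-j)]
            / [1 - sum_{j=1..k-1} phi_{k-1,j} rho(j)],
  phi_{k,j} = phi_{k-1,j} - phi_{kk} phi_{k-1,k-j},  j = 1..k-1.
Step k = 1:
  phi_11 = rho(1) = 0.0506.
Step k = 2:
  phi_22 = [rho(2) - phi_11 rho(1)] / [1 - phi_11 rho(1)] = [0.2049 - (0.0506)(0.0506)] / [1 - (0.0506)(0.0506)]
         = 0.20233964 / 0.99743964 = 0.202859.
  Update: phi_21 = phi_11 - phi_22 phi_11 = 0.0506 - (0.202859)(0.0506) = 0.040335.
Step k = 3:
  phi_33 = [rho(3) - phi_21 rho(2) - phi_22 rho(1)] / [1 - phi_21 rho(1) - phi_22 rho(2)]
    numerator   = 0.0625 - (0.040335)(0.2049) - (0.202859)(0.0506) = 0.04397062
    denominator = 1 - (0.040335)(0.0506) - (0.202859)(0.2049) = 0.95639322
  phi_33 = 0.04397062 / 0.95639322 = 0.046.
Therefore phi_{33} = 0.0460.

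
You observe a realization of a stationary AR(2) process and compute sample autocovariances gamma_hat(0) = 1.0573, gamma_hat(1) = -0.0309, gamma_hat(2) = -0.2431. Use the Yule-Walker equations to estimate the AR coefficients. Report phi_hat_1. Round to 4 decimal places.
\hat\phi_{1} = -0.0360

The Yule-Walker equations for an AR(p) process read, in matrix form,
  Gamma_p phi = r_p,   with   (Gamma_p)_{ij} = gamma(|i - j|),
                       (r_p)_i = gamma(i),   i,j = 1..p.
Substitute the sample gammas (Toeplitz matrix and right-hand side of size 2):
  Gamma_p = [[1.0573, -0.0309], [-0.0309, 1.0573]]
  r_p     = [-0.0309, -0.2431]
Written out:
  1.0573 phi_1 - 0.0309 phi_2 = -0.0309
  -0.0309 phi_1 + 1.0573 phi_2 = -0.2431
Solve by Cramer's rule:
  det = gamma(0)^2 - gamma(1)^2 = (1.0573)^2 - (-0.0309)^2 = 1.11788329 - 0.00095481 = 1.11692848
  phi_hat_1 = [gamma(1) gamma(0) - gamma(1) gamma(2)] / det = [(-0.0309)(1.0573) - (-0.0309)(-0.2431)] / 1.11692848 = -0.04018236 / 1.11692848 = -0.036
  phi_hat_2 = [gamma(0) gamma(2) - gamma(1)^2] / det = [(1.0573)(-0.2431) - (-0.0309)^2] / 1.11692848 = -0.25798444 / 1.11692848 = -0.231
So phi_hat = [-0.0360, -0.2310].
Therefore phi_hat_1 = -0.0360.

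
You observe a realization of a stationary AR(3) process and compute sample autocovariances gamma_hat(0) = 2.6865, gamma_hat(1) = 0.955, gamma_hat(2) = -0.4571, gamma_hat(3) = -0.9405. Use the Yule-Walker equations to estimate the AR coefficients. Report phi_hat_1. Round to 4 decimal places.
\hat\phi_{1} = 0.4110

The Yule-Walker equations for an AR(p) process read, in matrix form,
  Gamma_p phi = r_p,   with   (Gamma_p)_{ij} = gamma(|i - j|),
                       (r_p)_i = gamma(i),   i,j = 1..p.
Substitute the sample gammas (Toeplitz matrix and right-hand side of size 3):
  Gamma_p = [[2.6865, 0.955, -0.4571], [0.955, 2.6865, 0.955], [-0.4571, 0.955, 2.6865]]
  r_p     = [0.955, -0.4571, -0.9405]
Written out (R1..R3):
  (R1) 2.6865 phi_1 + 0.955 phi_2 - 0.4571 phi_3 = 0.955
  (R2) 0.955 phi_1 + 2.6865 phi_2 + 0.955 phi_3 = -0.4571
  (R3) -0.4571 phi_1 + 0.955 phi_2 + 2.6865 phi_3 = -0.9405
Gaussian elimination:
  R2 <- R2 - (0.955/2.6865) R1 = R2 - (0.355481) R1:  2.347016 phi_2 + 1.11749 phi_3 = -0.796584
  R3 <- R3 - (-0.4571/2.6865) R1 = R3 - (-0.170147) R1:  1.11749 phi_2 + 2.608726 phi_3 = -0.77801
  R3 <- R3 - (1.11749/2.347016) R2 = R3 - (0.476133) R2:  2.076652 phi_3 = -0.39873
Back-substitution:
  phi_hat_3 = -0.39873 / 2.076652 = -0.192006
  phi_hat_2 = (-0.796584 - (1.11749)(-0.192006)) / 2.347016 = -0.247983
  phi_hat_1 = (0.955 - (0.955)(-0.247983) - (-0.4571)(-0.192006)) / 2.6865 = 0.410965
So phi_hat = [0.4110, -0.2480, -0.1920].
Therefore phi_hat_1 = 0.4110.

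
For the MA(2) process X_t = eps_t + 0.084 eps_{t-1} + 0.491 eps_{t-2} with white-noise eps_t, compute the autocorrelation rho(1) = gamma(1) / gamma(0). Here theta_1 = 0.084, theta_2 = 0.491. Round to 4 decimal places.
\rho(1) = 0.1003

For an MA(q) process with theta_0 = 1, the autocovariance is
  gamma(k) = sigma^2 * sum_{i=0..q-k} theta_i * theta_{i+k},
and rho(k) = gamma(k) / gamma(0). Sigma^2 cancels.
  numerator   = (1)*(0.084) + (0.084)*(0.491) = 0.125244.
  denominator = (1)^2 + (0.084)^2 + (0.491)^2 = 1.248137.
  rho(1) = 0.125244 / 1.248137 = 0.1003.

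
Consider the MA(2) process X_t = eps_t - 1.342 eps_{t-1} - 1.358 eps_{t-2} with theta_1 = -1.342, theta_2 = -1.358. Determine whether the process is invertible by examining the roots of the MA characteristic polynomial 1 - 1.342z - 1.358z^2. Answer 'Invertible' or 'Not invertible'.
\text{Not invertible}

The MA(q) characteristic polynomial is P(z) = 1 - 1.342z - 1.358z^2.
Invertibility requires all roots to lie outside the unit circle, i.e. |z| > 1 for every root.
Set 1 + (-1.342) z + (-1.358) z^2 = 0, i.e. a z^2 + b z + c = 0 with a = -1.358, b = -1.342, c = 1.
Discriminant D = b^2 - 4ac = (-1.342)^2 - 4*(-1.358)*1 = 1.800964 - (-5.432) = 7.232964.
D >= 0, so the roots are real: z = (-b +/- sqrt(D)) / (2a) = (1.342 +/- 2.689417) / (-2.716).
  z_1 = (1.342 + 2.689417) / (-2.716) = -1.4843,   |z_1| = 1.4843.
  z_2 = (1.342 - 2.689417) / (-2.716) = 0.4961,   |z_2| = 0.4961.
Moduli of all roots: 1.4843, 0.4961.
All moduli strictly greater than 1? No.
Verdict: Not invertible.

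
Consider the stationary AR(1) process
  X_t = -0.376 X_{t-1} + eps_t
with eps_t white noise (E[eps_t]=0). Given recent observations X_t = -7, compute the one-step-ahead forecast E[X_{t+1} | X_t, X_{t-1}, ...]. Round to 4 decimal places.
E[X_{t+1} \mid \mathcal F_t] = 2.6320

For an AR(p) model X_t = c + sum_i phi_i X_{t-i} + eps_t, the
one-step-ahead conditional mean is
  E[X_{t+1} | X_t, ...] = c + sum_i phi_i X_{t+1-i}.
Substitute known values:
  E[X_{t+1} | ...] = (-0.376) * (-7)
                   = 2.6320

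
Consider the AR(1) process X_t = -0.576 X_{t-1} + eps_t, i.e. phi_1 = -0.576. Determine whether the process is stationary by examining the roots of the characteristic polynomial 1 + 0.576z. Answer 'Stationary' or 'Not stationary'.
\text{Stationary}

The AR(p) characteristic polynomial is P(z) = 1 + 0.576z.
Stationarity requires all roots to lie outside the unit circle, i.e. |z| > 1 for every root.
This is linear in z: 1 + (0.576) z = 0  =>  z = -1/(0.576) = -1.736111,  |z| = 1.736111.
Moduli of all roots: 1.7361.
All moduli strictly greater than 1? Yes.
Verdict: Stationary.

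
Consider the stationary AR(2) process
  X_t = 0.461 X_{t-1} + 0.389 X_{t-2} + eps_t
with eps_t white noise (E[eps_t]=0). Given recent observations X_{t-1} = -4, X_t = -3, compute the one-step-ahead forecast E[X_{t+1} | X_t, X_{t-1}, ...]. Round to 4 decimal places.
E[X_{t+1} \mid \mathcal F_t] = -2.9390

For an AR(p) model X_t = c + sum_i phi_i X_{t-i} + eps_t, the
one-step-ahead conditional mean is
  E[X_{t+1} | X_t, ...] = c + sum_i phi_i X_{t+1-i}.
Substitute known values:
  E[X_{t+1} | ...] = (0.461) * (-3) + (0.389) * (-4)
                   = -2.9390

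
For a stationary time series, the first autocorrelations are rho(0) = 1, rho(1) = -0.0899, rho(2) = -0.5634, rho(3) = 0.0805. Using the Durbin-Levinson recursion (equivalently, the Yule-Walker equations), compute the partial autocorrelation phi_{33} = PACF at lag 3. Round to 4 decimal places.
\phi_{33} = -0.0772

The PACF at lag k is phi_{kk}, the last component of the solution
to the Yule-Walker system G_k phi = r_k where
  (G_k)_{ij} = rho(|i - j|), (r_k)_i = rho(i), i,j = 1..k.
Equivalently, Durbin-Levinson gives phi_{kk} iteratively:
  phi_{11} = rho(1)
  phi_{kk} = [rho(k) - sum_{j=1..k-1} phi_{k-1,j} rho(k-j)]
            / [1 - sum_{j=1..k-1} phi_{k-1,j} rho(j)],
  phi_{k,j} = phi_{k-1,j} - phi_{kk} phi_{k-1,k-j},  j = 1..k-1.
Step k = 1:
  phi_11 = rho(1) = -0.0899.
Step k = 2:
  phi_22 = [rho(2) - phi_11 rho(1)] / [1 - phi_11 rho(1)] = [-0.5634 - (-0.0899)(-0.0899)] / [1 - (-0.0899)(-0.0899)]
         = -0.57148201 / 0.99191799 = -0.576138.
  Update: phi_21 = phi_11 - phi_22 phi_11 = -0.0899 - (-0.576138)(-0.0899) = -0.141695.
Step k = 3:
  phi_33 = [rho(3) - phi_21 rho(2) - phi_22 rho(1)] / [1 - phi_21 rho(1) - phi_22 rho(2)]
    numerator   = 0.0805 - (-0.141695)(-0.5634) - (-0.576138)(-0.0899) = -0.05112571
    denominator = 1 - (-0.141695)(-0.0899) - (-0.576138)(-0.5634) = 0.66266528
  phi_33 = -0.05112571 / 0.66266528 = -0.0772.
Therefore phi_{33} = -0.0772.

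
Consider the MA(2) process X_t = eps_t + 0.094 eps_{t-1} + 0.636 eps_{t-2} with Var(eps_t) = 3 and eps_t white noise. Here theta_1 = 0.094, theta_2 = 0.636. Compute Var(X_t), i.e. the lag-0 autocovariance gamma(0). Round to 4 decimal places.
\gamma(0) = 4.2400

For an MA(q) process X_t = eps_t + sum_i theta_i eps_{t-i} with
Var(eps_t) = sigma^2, the variance is
  gamma(0) = sigma^2 * (1 + sum_i theta_i^2).
  sum_i theta_i^2 = (0.094)^2 + (0.636)^2 = 0.008836 + 0.404496 = 0.413332.
  gamma(0) = 3 * (1 + 0.413332) = 3 * 1.413332 = 4.239996, which rounds to 4.2400.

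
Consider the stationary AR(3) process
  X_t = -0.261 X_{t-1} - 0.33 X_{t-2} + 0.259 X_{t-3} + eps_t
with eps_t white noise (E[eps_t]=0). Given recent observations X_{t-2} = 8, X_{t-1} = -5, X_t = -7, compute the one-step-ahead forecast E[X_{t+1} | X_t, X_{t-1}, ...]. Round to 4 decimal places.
E[X_{t+1} \mid \mathcal F_t] = 5.5490

For an AR(p) model X_t = c + sum_i phi_i X_{t-i} + eps_t, the
one-step-ahead conditional mean is
  E[X_{t+1} | X_t, ...] = c + sum_i phi_i X_{t+1-i}.
Substitute known values:
  E[X_{t+1} | ...] = (-0.261) * (-7) + (-0.33) * (-5) + (0.259) * (8)
                   = 5.5490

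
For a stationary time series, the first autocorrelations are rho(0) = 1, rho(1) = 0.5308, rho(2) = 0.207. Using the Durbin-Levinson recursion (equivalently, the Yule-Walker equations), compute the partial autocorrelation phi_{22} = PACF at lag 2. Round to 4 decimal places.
\phi_{22} = -0.1041

The PACF at lag k is phi_{kk}, the last component of the solution
to the Yule-Walker system G_k phi = r_k where
  (G_k)_{ij} = rho(|i - j|), (r_k)_i = rho(i), i,j = 1..k.
Equivalently, Durbin-Levinson gives phi_{kk} iteratively:
  phi_{11} = rho(1)
  phi_{kk} = [rho(k) - sum_{j=1..k-1} phi_{k-1,j} rho(k-j)]
            / [1 - sum_{j=1..k-1} phi_{k-1,j} rho(j)],
  phi_{k,j} = phi_{k-1,j} - phi_{kk} phi_{k-1,k-j},  j = 1..k-1.
Step k = 1:
  phi_11 = rho(1) = 0.5308.
Step k = 2:
  phi_22 = [rho(2) - phi_11 rho(1)] / [1 - phi_11 rho(1)] = [0.207 - (0.5308)(0.5308)] / [1 - (0.5308)(0.5308)]
         = -0.07474864 / 0.71825136 = -0.1041.
Therefore phi_{22} = -0.1041.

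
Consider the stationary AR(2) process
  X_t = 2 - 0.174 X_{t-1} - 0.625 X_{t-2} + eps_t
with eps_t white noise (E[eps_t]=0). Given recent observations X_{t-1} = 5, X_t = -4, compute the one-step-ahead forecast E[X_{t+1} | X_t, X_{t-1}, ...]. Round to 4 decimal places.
E[X_{t+1} \mid \mathcal F_t] = -0.4290

For an AR(p) model X_t = c + sum_i phi_i X_{t-i} + eps_t, the
one-step-ahead conditional mean is
  E[X_{t+1} | X_t, ...] = c + sum_i phi_i X_{t+1-i}.
Substitute known values:
  E[X_{t+1} | ...] = 2 + (-0.174) * (-4) + (-0.625) * (5)
                   = -0.4290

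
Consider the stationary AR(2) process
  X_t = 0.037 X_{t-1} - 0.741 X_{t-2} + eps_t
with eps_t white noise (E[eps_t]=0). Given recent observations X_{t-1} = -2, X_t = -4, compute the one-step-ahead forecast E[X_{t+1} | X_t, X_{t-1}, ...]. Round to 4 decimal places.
E[X_{t+1} \mid \mathcal F_t] = 1.3340

For an AR(p) model X_t = c + sum_i phi_i X_{t-i} + eps_t, the
one-step-ahead conditional mean is
  E[X_{t+1} | X_t, ...] = c + sum_i phi_i X_{t+1-i}.
Substitute known values:
  E[X_{t+1} | ...] = (0.037) * (-4) + (-0.741) * (-2)
                   = 1.3340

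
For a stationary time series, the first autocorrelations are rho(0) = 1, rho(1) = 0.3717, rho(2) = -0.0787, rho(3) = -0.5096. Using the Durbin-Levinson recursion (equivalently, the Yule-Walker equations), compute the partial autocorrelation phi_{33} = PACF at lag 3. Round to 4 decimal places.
\phi_{33} = -0.4700

The PACF at lag k is phi_{kk}, the last component of the solution
to the Yule-Walker system G_k phi = r_k where
  (G_k)_{ij} = rho(|i - j|), (r_k)_i = rho(i), i,j = 1..k.
Equivalently, Durbin-Levinson gives phi_{kk} iteratively:
  phi_{11} = rho(1)
  phi_{kk} = [rho(k) - sum_{j=1..k-1} phi_{k-1,j} rho(k-j)]
            / [1 - sum_{j=1..k-1} phi_{k-1,j} rho(j)],
  phi_{k,j} = phi_{k-1,j} - phi_{kk} phi_{k-1,k-j},  j = 1..k-1.
Step k = 1:
  phi_11 = rho(1) = 0.3717.
Step k = 2:
  phi_22 = [rho(2) - phi_11 rho(1)] / [1 - phi_11 rho(1)] = [-0.0787 - (0.3717)(0.3717)] / [1 - (0.3717)(0.3717)]
         = -0.21686089 / 0.86183911 = -0.251626.
  Update: phi_21 = phi_11 - phi_22 phi_11 = 0.3717 - (-0.251626)(0.3717) = 0.465229.
Step k = 3:
  phi_33 = [rho(3) - phi_21 rho(2) - phi_22 rho(1)] / [1 - phi_21 rho(1) - phi_22 rho(2)]
    numerator   = -0.5096 - (0.465229)(-0.0787) - (-0.251626)(0.3717) = -0.37945717
    denominator = 1 - (0.465229)(0.3717) - (-0.251626)(-0.0787) = 0.80727133
  phi_33 = -0.37945717 / 0.80727133 = -0.47.
Therefore phi_{33} = -0.4700.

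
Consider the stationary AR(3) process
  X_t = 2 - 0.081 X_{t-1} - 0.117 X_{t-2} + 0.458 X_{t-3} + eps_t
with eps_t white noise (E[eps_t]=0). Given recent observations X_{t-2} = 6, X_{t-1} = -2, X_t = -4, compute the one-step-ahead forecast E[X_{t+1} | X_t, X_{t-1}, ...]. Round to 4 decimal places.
E[X_{t+1} \mid \mathcal F_t] = 5.3060

For an AR(p) model X_t = c + sum_i phi_i X_{t-i} + eps_t, the
one-step-ahead conditional mean is
  E[X_{t+1} | X_t, ...] = c + sum_i phi_i X_{t+1-i}.
Substitute known values:
  E[X_{t+1} | ...] = 2 + (-0.081) * (-4) + (-0.117) * (-2) + (0.458) * (6)
                   = 5.3060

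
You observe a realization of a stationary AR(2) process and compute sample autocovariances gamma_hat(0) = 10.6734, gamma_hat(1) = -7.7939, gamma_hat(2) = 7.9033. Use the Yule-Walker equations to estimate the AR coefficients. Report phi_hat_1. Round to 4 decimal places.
\hat\phi_{1} = -0.4060

The Yule-Walker equations for an AR(p) process read, in matrix form,
  Gamma_p phi = r_p,   with   (Gamma_p)_{ij} = gamma(|i - j|),
                       (r_p)_i = gamma(i),   i,j = 1..p.
Substitute the sample gammas (Toeplitz matrix and right-hand side of size 2):
  Gamma_p = [[10.6734, -7.7939], [-7.7939, 10.6734]]
  r_p     = [-7.7939, 7.9033]
Written out:
  10.6734 phi_1 - 7.7939 phi_2 = -7.7939
  -7.7939 phi_1 + 10.6734 phi_2 = 7.9033
Solve by Cramer's rule:
  det = gamma(0)^2 - gamma(1)^2 = (10.6734)^2 - (-7.7939)^2 = 113.92146756 - 60.74487721 = 53.17659035
  phi_hat_1 = [gamma(1) gamma(0) - gamma(1) gamma(2)] / det = [(-7.7939)(10.6734) - (-7.7939)(7.9033)] / 53.17659035 = -21.58988239 / 53.17659035 = -0.406
  phi_hat_2 = [gamma(0) gamma(2) - gamma(1)^2] / det = [(10.6734)(7.9033) - (-7.7939)^2] / 53.17659035 = 23.61020501 / 53.17659035 = 0.444
So phi_hat = [-0.4060, 0.4440].
Therefore phi_hat_1 = -0.4060.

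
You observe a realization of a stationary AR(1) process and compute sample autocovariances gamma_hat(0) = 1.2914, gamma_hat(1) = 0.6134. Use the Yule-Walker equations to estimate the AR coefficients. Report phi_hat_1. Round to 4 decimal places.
\hat\phi_{1} = 0.4750

The Yule-Walker equations for an AR(p) process read, in matrix form,
  Gamma_p phi = r_p,   with   (Gamma_p)_{ij} = gamma(|i - j|),
                       (r_p)_i = gamma(i),   i,j = 1..p.
Substitute the sample gammas (Toeplitz matrix and right-hand side of size 1):
  Gamma_p = [[1.2914]]
  r_p     = [0.6134]
With p = 1 this is the single equation gamma(0) phi_1 = gamma(1):
  phi_hat_1 = gamma(1) / gamma(0) = 0.6134 / 1.2914 = 0.4750.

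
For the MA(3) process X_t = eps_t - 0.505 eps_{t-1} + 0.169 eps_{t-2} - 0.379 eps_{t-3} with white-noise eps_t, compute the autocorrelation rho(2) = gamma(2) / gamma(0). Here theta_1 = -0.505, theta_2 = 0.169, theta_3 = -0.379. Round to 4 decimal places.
\rho(2) = 0.2525

For an MA(q) process with theta_0 = 1, the autocovariance is
  gamma(k) = sigma^2 * sum_{i=0..q-k} theta_i * theta_{i+k},
and rho(k) = gamma(k) / gamma(0). Sigma^2 cancels.
  numerator   = (1)*(0.169) + (-0.505)*(-0.379) = 0.360395.
  denominator = (1)^2 + (-0.505)^2 + (0.169)^2 + (-0.379)^2 = 1.427227.
  rho(2) = 0.360395 / 1.427227 = 0.2525.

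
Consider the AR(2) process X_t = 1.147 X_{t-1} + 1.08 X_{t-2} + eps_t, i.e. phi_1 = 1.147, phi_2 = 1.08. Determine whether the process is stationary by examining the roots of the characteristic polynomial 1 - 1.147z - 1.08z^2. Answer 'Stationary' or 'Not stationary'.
\text{Not stationary}

The AR(p) characteristic polynomial is P(z) = 1 - 1.147z - 1.08z^2.
Stationarity requires all roots to lie outside the unit circle, i.e. |z| > 1 for every root.
Set 1 + (-1.147) z + (-1.08) z^2 = 0, i.e. a z^2 + b z + c = 0 with a = -1.08, b = -1.147, c = 1.
Discriminant D = b^2 - 4ac = (-1.147)^2 - 4*(-1.08)*1 = 1.315609 - (-4.32) = 5.635609.
D >= 0, so the roots are real: z = (-b +/- sqrt(D)) / (2a) = (1.147 +/- 2.373944) / (-2.16).
  z_1 = (1.147 + 2.373944) / (-2.16) = -1.6301,   |z_1| = 1.6301.
  z_2 = (1.147 - 2.373944) / (-2.16) = 0.568,   |z_2| = 0.568.
Moduli of all roots: 1.6301, 0.5680.
All moduli strictly greater than 1? No.
Verdict: Not stationary.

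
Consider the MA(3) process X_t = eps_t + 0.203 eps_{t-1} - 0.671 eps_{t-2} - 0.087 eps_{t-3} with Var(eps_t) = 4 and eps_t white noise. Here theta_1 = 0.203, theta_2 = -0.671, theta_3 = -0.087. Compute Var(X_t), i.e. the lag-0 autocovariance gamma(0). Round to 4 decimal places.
\gamma(0) = 5.9961

For an MA(q) process X_t = eps_t + sum_i theta_i eps_{t-i} with
Var(eps_t) = sigma^2, the variance is
  gamma(0) = sigma^2 * (1 + sum_i theta_i^2).
  sum_i theta_i^2 = (0.203)^2 + (-0.671)^2 + (-0.087)^2 = 0.041209 + 0.450241 + 0.007569 = 0.499019.
  gamma(0) = 4 * (1 + 0.499019) = 4 * 1.499019 = 5.996076, which rounds to 5.9961.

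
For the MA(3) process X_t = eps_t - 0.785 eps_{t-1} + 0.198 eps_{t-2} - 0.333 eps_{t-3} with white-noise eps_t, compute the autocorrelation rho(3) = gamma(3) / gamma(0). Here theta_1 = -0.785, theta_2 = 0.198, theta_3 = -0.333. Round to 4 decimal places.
\rho(3) = -0.1885

For an MA(q) process with theta_0 = 1, the autocovariance is
  gamma(k) = sigma^2 * sum_{i=0..q-k} theta_i * theta_{i+k},
and rho(k) = gamma(k) / gamma(0). Sigma^2 cancels.
  numerator   = (1)*(-0.333) = -0.333.
  denominator = (1)^2 + (-0.785)^2 + (0.198)^2 + (-0.333)^2 = 1.766318.
  rho(3) = -0.333 / 1.766318 = -0.1885.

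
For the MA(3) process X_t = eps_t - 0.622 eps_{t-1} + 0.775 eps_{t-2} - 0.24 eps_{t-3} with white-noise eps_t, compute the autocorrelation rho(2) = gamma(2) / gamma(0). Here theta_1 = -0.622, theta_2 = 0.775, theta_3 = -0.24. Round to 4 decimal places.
\rho(2) = 0.4519

For an MA(q) process with theta_0 = 1, the autocovariance is
  gamma(k) = sigma^2 * sum_{i=0..q-k} theta_i * theta_{i+k},
and rho(k) = gamma(k) / gamma(0). Sigma^2 cancels.
  numerator   = (1)*(0.775) + (-0.622)*(-0.24) = 0.92428.
  denominator = (1)^2 + (-0.622)^2 + (0.775)^2 + (-0.24)^2 = 2.045109.
  rho(2) = 0.92428 / 2.045109 = 0.4519.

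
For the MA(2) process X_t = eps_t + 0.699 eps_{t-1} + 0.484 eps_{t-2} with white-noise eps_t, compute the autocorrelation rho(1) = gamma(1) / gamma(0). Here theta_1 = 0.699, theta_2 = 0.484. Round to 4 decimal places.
\rho(1) = 0.6021

For an MA(q) process with theta_0 = 1, the autocovariance is
  gamma(k) = sigma^2 * sum_{i=0..q-k} theta_i * theta_{i+k},
and rho(k) = gamma(k) / gamma(0). Sigma^2 cancels.
  numerator   = (1)*(0.699) + (0.699)*(0.484) = 1.037316.
  denominator = (1)^2 + (0.699)^2 + (0.484)^2 = 1.722857.
  rho(1) = 1.037316 / 1.722857 = 0.6021.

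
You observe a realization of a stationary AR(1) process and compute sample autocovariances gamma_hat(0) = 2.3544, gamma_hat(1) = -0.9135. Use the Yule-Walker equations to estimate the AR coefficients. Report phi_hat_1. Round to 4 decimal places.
\hat\phi_{1} = -0.3880

The Yule-Walker equations for an AR(p) process read, in matrix form,
  Gamma_p phi = r_p,   with   (Gamma_p)_{ij} = gamma(|i - j|),
                       (r_p)_i = gamma(i),   i,j = 1..p.
Substitute the sample gammas (Toeplitz matrix and right-hand side of size 1):
  Gamma_p = [[2.3544]]
  r_p     = [-0.9135]
With p = 1 this is the single equation gamma(0) phi_1 = gamma(1):
  phi_hat_1 = gamma(1) / gamma(0) = -0.9135 / 2.3544 = -0.3880.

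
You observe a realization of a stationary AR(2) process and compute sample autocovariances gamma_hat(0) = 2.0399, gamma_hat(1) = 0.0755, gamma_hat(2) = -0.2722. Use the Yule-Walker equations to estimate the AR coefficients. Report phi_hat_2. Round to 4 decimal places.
\hat\phi_{2} = -0.1350

The Yule-Walker equations for an AR(p) process read, in matrix form,
  Gamma_p phi = r_p,   with   (Gamma_p)_{ij} = gamma(|i - j|),
                       (r_p)_i = gamma(i),   i,j = 1..p.
Substitute the sample gammas (Toeplitz matrix and right-hand side of size 2):
  Gamma_p = [[2.0399, 0.0755], [0.0755, 2.0399]]
  r_p     = [0.0755, -0.2722]
Written out:
  2.0399 phi_1 + 0.0755 phi_2 = 0.0755
  0.0755 phi_1 + 2.0399 phi_2 = -0.2722
Solve by Cramer's rule:
  det = gamma(0)^2 - gamma(1)^2 = (2.0399)^2 - (0.0755)^2 = 4.16119201 - 0.00570025 = 4.15549176
  phi_hat_1 = [gamma(1) gamma(0) - gamma(1) gamma(2)] / det = [(0.0755)(2.0399) - (0.0755)(-0.2722)] / 4.15549176 = 0.17456355 / 4.15549176 = 0.042
  phi_hat_2 = [gamma(0) gamma(2) - gamma(1)^2] / det = [(2.0399)(-0.2722) - (0.0755)^2] / 4.15549176 = -0.56096103 / 4.15549176 = -0.135
So phi_hat = [0.0420, -0.1350].
Therefore phi_hat_2 = -0.1350.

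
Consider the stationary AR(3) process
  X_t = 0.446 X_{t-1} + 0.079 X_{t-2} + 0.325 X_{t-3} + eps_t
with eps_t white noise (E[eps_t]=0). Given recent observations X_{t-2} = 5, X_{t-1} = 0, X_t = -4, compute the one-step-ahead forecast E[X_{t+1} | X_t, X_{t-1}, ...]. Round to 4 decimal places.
E[X_{t+1} \mid \mathcal F_t] = -0.1590

For an AR(p) model X_t = c + sum_i phi_i X_{t-i} + eps_t, the
one-step-ahead conditional mean is
  E[X_{t+1} | X_t, ...] = c + sum_i phi_i X_{t+1-i}.
Substitute known values:
  E[X_{t+1} | ...] = (0.446) * (-4) + (0.079) * (0) + (0.325) * (5)
                   = -0.1590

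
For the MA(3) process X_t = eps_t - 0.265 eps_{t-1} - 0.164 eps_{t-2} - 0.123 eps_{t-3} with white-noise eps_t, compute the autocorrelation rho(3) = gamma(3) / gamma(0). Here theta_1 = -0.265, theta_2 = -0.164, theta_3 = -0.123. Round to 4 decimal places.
\rho(3) = -0.1106

For an MA(q) process with theta_0 = 1, the autocovariance is
  gamma(k) = sigma^2 * sum_{i=0..q-k} theta_i * theta_{i+k},
and rho(k) = gamma(k) / gamma(0). Sigma^2 cancels.
  numerator   = (1)*(-0.123) = -0.123.
  denominator = (1)^2 + (-0.265)^2 + (-0.164)^2 + (-0.123)^2 = 1.11225.
  rho(3) = -0.123 / 1.11225 = -0.1106.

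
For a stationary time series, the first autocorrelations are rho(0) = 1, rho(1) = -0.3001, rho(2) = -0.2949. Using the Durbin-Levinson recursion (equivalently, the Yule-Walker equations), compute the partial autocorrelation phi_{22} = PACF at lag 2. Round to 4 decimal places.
\phi_{22} = -0.4231

The PACF at lag k is phi_{kk}, the last component of the solution
to the Yule-Walker system G_k phi = r_k where
  (G_k)_{ij} = rho(|i - j|), (r_k)_i = rho(i), i,j = 1..k.
Equivalently, Durbin-Levinson gives phi_{kk} iteratively:
  phi_{11} = rho(1)
  phi_{kk} = [rho(k) - sum_{j=1..k-1} phi_{k-1,j} rho(k-j)]
            / [1 - sum_{j=1..k-1} phi_{k-1,j} rho(j)],
  phi_{k,j} = phi_{k-1,j} - phi_{kk} phi_{k-1,k-j},  j = 1..k-1.
Step k = 1:
  phi_11 = rho(1) = -0.3001.
Step k = 2:
  phi_22 = [rho(2) - phi_11 rho(1)] / [1 - phi_11 rho(1)] = [-0.2949 - (-0.3001)(-0.3001)] / [1 - (-0.3001)(-0.3001)]
         = -0.38496001 / 0.90993999 = -0.4231.
Therefore phi_{22} = -0.4231.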